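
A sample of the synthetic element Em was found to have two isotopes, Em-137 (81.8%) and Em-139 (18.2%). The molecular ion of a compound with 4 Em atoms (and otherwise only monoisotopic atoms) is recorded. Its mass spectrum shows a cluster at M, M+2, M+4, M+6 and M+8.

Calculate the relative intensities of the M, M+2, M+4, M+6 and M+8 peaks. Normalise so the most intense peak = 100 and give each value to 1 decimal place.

100.0 : 89.0 : 29.7 : 4.4 : 0.2

Expanding (0.818 + 0.182)^4:
P(M) = 0.818^4 = 0.447727
P(M+2) = 4 × 0.818^3 × 0.182^1 = 0.398466
P(M+4) = 6 × 0.818^2 × 0.182^2 = 0.132984
P(M+6) = 4 × 0.818^1 × 0.182^3 = 0.019725
P(M+8) = 0.182^4 = 0.001097
The M peak is largest (0.447727); scaling to 100 gives 100.0 : 89.0 : 29.7 : 4.4 : 0.2.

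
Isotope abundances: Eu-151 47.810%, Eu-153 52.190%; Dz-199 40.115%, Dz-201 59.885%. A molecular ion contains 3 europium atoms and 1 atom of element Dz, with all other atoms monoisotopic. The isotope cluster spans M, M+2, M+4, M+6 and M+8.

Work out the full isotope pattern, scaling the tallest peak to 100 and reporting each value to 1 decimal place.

11.8 : 56.3 : 100.0 : 78.4 : 22.9

Europium pattern (n=3): 0.10928391 : 0.3578871 : 0.39067407 : 0.14215492
Element Dz pattern (n=1): 0.40115 : 0.59885
Convolve the two distributions (both contribute in 2-u steps):
  M: 0.10928391×0.40115 = 0.043839
  M+2: 0.10928391×0.59885 + 0.3578871×0.40115 = 0.209011
  M+4: 0.3578871×0.59885 + 0.39067407×0.40115 = 0.371040
  M+6: 0.39067407×0.59885 + 0.14215492×0.40115 = 0.290981
  M+8: 0.14215492×0.59885 = 0.085129
Scale to base peak (0.371040) = 100: 11.8 : 56.3 : 100.0 : 78.4 : 22.9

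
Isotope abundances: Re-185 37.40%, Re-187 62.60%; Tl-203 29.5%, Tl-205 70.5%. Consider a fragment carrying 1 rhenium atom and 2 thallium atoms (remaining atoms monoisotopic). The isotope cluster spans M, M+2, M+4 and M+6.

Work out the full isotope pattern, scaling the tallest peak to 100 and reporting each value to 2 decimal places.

Rhenium pattern (n=1): 0.3740 : 0.6260
Thallium pattern (n=2): 0.087025 : 0.41595 : 0.497025
Convolve the two distributions (both contribute in 2-u steps):
  M: 0.3740×0.087025 = 0.032547
  M+2: 0.3740×0.41595 + 0.6260×0.087025 = 0.210043
  M+4: 0.3740×0.497025 + 0.6260×0.41595 = 0.446272
  M+6: 0.6260×0.497025 = 0.311138
Scale to base peak (0.446272) = 100: 7.29 : 47.07 : 100.00 : 69.72

7.29 : 47.07 : 100.00 : 69.72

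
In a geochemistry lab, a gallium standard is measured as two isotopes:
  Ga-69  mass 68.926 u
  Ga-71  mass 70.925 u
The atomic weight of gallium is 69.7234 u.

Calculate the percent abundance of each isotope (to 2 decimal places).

Ga-69: 60.11%, Ga-71: 39.89%

Writing the weighted mean with unknown fraction x of Ga-69:
68.926·x + 70.925·(1 − x) = 69.7234
(68.926 − 70.925)·x = 69.7234 − 70.925
x = -1.2016 / -1.999 = 0.60110 → 60.11% Ga-69, 39.89% Ga-71.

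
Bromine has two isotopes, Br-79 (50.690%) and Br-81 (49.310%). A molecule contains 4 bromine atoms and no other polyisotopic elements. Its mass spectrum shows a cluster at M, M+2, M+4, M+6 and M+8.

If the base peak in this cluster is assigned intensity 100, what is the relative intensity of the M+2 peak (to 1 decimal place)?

Term probabilities: M 0.0660, M+2 0.2569, M+4 0.3749, M+6 0.2431, M+8 0.0591. Base peak = M+4.
P(M+4) = C(4,2) × 0.50690^2 × 0.49310^2 = 6 × 0.25694761 × 0.24314761 = 0.374857 (base)
P(M+2) = C(4,1) × 0.50690^3 × 0.49310^1 = 4 × 0.13024674 × 0.4931 = 0.256899
Relative intensity = 0.256899 / 0.374857 × 100 = 68.5

68.5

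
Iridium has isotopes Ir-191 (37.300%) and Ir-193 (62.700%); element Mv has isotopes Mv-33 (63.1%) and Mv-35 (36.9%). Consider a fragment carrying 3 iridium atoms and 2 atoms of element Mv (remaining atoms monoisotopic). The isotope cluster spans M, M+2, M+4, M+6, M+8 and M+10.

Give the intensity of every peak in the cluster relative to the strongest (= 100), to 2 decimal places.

Iridium pattern (n=3): 0.05189512 : 0.26170165 : 0.43991135 : 0.24649188
Element Mv pattern (n=2): 0.398161 : 0.465678 : 0.136161
Convolve the two distributions (both contribute in 2-u steps):
  M: 0.05189512×0.398161 = 0.020663
  M+2: 0.05189512×0.465678 + 0.26170165×0.398161 = 0.128366
  M+4: 0.05189512×0.136161 + 0.26170165×0.465678 + 0.43991135×0.398161 = 0.304090
  M+6: 0.26170165×0.136161 + 0.43991135×0.465678 + 0.24649188×0.398161 = 0.338634
  M+8: 0.43991135×0.136161 + 0.24649188×0.465678 = 0.174685
  M+10: 0.24649188×0.136161 = 0.033563
Scale to base peak (0.338634) = 100: 6.10 : 37.91 : 89.80 : 100.00 : 51.59 : 9.91

6.10 : 37.91 : 89.80 : 100.00 : 51.59 : 9.91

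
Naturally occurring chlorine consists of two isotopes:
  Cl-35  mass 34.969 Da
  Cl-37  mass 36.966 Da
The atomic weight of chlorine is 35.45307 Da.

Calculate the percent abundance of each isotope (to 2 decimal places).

Cl-35: 75.76%, Cl-37: 24.24%

With x = fraction of Cl-35 (so Cl-37 is 1 − x):
34.969·x + 36.966·(1 − x) = 35.45307
(34.969 − 36.966)·x = 35.45307 − 36.966
x = -1.51293 / -1.997 = 0.75760 → 75.76% Cl-35, 24.24% Cl-37.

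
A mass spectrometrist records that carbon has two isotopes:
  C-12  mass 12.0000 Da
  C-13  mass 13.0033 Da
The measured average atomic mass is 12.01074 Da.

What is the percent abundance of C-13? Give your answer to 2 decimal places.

1.07%

Let x be the fractional abundance of C-12; then C-13 has abundance 1 − x.
12.0000·x + 13.0033·(1 − x) = 12.01074
(12.0000 − 13.0033)·x = 12.01074 − 13.0033
x = -0.99256 / -1.0033 = 0.98930 → 98.93% C-12, 1.07% C-13.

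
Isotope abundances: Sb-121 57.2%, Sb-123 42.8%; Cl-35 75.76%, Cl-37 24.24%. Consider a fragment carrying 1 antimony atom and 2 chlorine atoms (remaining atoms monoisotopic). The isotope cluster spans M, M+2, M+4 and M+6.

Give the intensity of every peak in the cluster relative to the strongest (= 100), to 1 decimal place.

72.0 : 100.0 : 41.9 : 5.5

Antimony pattern (n=1): 0.5720 : 0.4280
Chlorine pattern (n=2): 0.57395776 : 0.36728448 : 0.05875776
Convolve the two distributions (both contribute in 2-u steps):
  M: 0.5720×0.57395776 = 0.328304
  M+2: 0.5720×0.36728448 + 0.4280×0.57395776 = 0.455741
  M+4: 0.5720×0.05875776 + 0.4280×0.36728448 = 0.190807
  M+6: 0.4280×0.05875776 = 0.025148
Scale to base peak (0.455741) = 100: 72.0 : 100.0 : 41.9 : 5.5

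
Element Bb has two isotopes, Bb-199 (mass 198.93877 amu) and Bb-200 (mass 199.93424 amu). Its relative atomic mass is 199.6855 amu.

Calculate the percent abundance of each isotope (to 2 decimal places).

Writing the weighted mean with unknown fraction x of Bb-199:
198.93877·x + 199.93424·(1 − x) = 199.6855
(198.93877 − 199.93424)·x = 199.6855 − 199.93424
x = -0.24874 / -0.99547 = 0.24987 → 24.99% Bb-199, 75.01% Bb-200.

Bb-199: 24.99%, Bb-200: 75.01%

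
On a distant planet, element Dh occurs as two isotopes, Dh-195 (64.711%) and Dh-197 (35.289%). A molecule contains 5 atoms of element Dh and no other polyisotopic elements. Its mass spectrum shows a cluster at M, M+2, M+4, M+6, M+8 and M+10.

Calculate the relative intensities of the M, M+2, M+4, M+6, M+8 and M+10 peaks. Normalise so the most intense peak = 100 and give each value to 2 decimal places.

33.63 : 91.69 : 100.00 : 54.53 : 14.87 : 1.62

The 5 Dh atoms are independent, so intensities follow the terms of (0.64711 + 0.35289)^5.
P(M) = 0.64711^5 = 0.113472
P(M+2) = 5 × 0.64711^4 × 0.35289^1 = 0.309401
P(M+4) = 10 × 0.64711^3 × 0.35289^2 = 0.337453
P(M+6) = 10 × 0.64711^2 × 0.35289^3 = 0.184024
P(M+8) = 5 × 0.64711^1 × 0.35289^4 = 0.050177
P(M+10) = 0.35289^5 = 0.005473
The M+4 peak is largest (0.337453); scaling to 100 gives 33.63 : 91.69 : 100.00 : 54.53 : 14.87 : 1.62.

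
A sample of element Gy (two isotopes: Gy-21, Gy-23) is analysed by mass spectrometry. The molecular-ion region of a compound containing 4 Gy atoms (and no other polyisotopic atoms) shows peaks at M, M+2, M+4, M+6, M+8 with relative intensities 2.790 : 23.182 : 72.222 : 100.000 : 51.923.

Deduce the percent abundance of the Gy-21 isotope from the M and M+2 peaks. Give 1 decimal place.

32.5%

Let p = fractional abundance of Gy-21. I(M+2)/I(M) = [C(4,1)·p^3·(1−p)] / p^4 = 4·(1−p)/p = 23.182/2.790 = 8.3090
(1−p)/p = 8.3090/4 = 2.0772  ⇒  p = 1/(1 + 2.0772) = 0.3250
Gy-21: 32.5%, Gy-23: 67.5%.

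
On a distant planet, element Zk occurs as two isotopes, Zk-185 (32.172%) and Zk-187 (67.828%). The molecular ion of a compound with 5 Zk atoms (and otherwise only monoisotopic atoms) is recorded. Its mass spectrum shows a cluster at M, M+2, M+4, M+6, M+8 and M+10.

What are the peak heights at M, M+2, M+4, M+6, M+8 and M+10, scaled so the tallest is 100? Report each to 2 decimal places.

Each Zk atom is independently Zk-185 (p = 0.32172) or Zk-187 (q = 0.67828); the cluster is the binomial expansion (p + q)^5.
P(M) = 0.32172^5 = 0.003447
P(M+2) = 5 × 0.32172^4 × 0.67828^1 = 0.036332
P(M+4) = 10 × 0.32172^3 × 0.67828^2 = 0.153198
P(M+6) = 10 × 0.32172^2 × 0.67828^3 = 0.322986
P(M+8) = 5 × 0.32172^1 × 0.67828^4 = 0.340474
P(M+10) = 0.67828^5 = 0.143564
The M+8 peak is largest (0.340474); scaling to 100 gives 1.01 : 10.67 : 45.00 : 94.86 : 100.00 : 42.17.

1.01 : 10.67 : 45.00 : 94.86 : 100.00 : 42.17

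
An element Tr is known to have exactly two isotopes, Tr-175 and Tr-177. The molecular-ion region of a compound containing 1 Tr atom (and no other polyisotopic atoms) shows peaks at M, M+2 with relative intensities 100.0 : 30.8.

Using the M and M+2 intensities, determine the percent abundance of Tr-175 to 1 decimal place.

Let p = fractional abundance of Tr-175. I(M+2)/I(M) = [C(1,1)·p^0·(1−p)] / p^1 = 1·(1−p)/p = 30.8/100.0 = 0.3080
(1−p)/p = 0.3080/1 = 0.3080  ⇒  p = 1/(1 + 0.3080) = 0.7645
Tr-175: 76.5%, Tr-177: 23.5%.

76.5%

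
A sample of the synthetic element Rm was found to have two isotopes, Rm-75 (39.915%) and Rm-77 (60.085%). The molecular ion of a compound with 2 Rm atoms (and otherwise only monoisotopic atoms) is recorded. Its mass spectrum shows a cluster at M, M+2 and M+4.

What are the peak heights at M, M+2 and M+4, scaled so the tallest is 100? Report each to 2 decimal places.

Each Rm atom is independently Rm-75 (p = 0.39915) or Rm-77 (q = 0.60085); the cluster is the binomial expansion (p + q)^2.
P(M) = 0.39915^2 = 0.159321
P(M+2) = 2 × 0.39915^1 × 0.60085^1 = 0.479659
P(M+4) = 0.60085^2 = 0.361021
The M+2 peak is largest (0.479659); scaling to 100 gives 33.22 : 100.00 : 75.27.

33.22 : 100.00 : 75.27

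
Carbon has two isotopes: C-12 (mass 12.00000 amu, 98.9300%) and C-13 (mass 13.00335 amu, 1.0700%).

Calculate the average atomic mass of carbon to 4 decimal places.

Ar = Σ fᵢ·mᵢ = 0.989300 × 12.00000 + 0.010700 × 13.00335
= 11.871600 + 0.139136 = 12.010736 amu

12.0107 amu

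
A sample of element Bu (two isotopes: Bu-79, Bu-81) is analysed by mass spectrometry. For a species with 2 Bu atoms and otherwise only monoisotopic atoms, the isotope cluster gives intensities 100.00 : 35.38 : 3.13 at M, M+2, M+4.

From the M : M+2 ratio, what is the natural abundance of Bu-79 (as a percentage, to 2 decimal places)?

Let p = fractional abundance of Bu-79. I(M+2)/I(M) = [C(2,1)·p^1·(1−p)] / p^2 = 2·(1−p)/p = 35.38/100.00 = 0.3538
(1−p)/p = 0.3538/2 = 0.1769  ⇒  p = 1/(1 + 0.1769) = 0.8497
Bu-79: 84.97%, Bu-81: 15.03%.

84.97%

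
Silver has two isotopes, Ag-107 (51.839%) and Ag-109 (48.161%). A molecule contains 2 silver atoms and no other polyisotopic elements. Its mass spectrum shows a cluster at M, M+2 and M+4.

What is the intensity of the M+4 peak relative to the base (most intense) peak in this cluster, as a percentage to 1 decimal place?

46.5%

(0.51839 + 0.48161)^2 gives M 0.2687, M+2 0.4993, M+4 0.2319; the largest is M+2.
P(M+2) = C(2,1) × 0.51839^1 × 0.48161^1 = 2 × 0.51839 × 0.48161 = 0.499324 (base)
P(M+4) = C(2,2) × 0.51839^0 × 0.48161^2 = 1 × 1.0000 × 0.23194819 = 0.231948
Relative intensity = 0.231948 / 0.499324 × 100 = 46.5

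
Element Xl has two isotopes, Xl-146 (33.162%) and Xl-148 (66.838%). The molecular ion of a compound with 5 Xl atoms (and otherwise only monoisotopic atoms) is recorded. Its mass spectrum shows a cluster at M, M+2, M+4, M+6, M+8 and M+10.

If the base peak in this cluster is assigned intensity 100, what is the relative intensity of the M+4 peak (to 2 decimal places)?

Term probabilities: M 0.0040, M+2 0.0404, M+4 0.1629, M+6 0.3284, M+8 0.3309, M+10 0.1334. Base peak = M+8.
P(M+8) = C(5,4) × 0.33162^1 × 0.66838^4 = 5 × 0.33162 × 0.19956932 = 0.330906 (base)
P(M+4) = C(5,2) × 0.33162^3 × 0.66838^2 = 10 × 0.03646886 × 0.44673182 = 0.162918
Relative intensity = 0.162918 / 0.330906 × 100 = 49.23

49.23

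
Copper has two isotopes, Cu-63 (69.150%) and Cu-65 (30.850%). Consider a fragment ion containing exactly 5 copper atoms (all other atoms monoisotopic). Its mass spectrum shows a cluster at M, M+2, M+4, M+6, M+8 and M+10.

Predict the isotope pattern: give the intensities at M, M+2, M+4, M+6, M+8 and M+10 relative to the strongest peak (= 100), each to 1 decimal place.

The 5 Cu atoms are independent, so intensities follow the terms of (0.69150 + 0.30850)^5.
P(M) = 0.69150^5 = 0.158111
P(M+2) = 5 × 0.69150^4 × 0.30850^1 = 0.352691
P(M+4) = 10 × 0.69150^3 × 0.30850^2 = 0.314693
P(M+6) = 10 × 0.69150^2 × 0.30850^3 = 0.140394
P(M+8) = 5 × 0.69150^1 × 0.30850^4 = 0.031317
P(M+10) = 0.30850^5 = 0.002794
The M+2 peak is largest (0.352691); scaling to 100 gives 44.8 : 100.0 : 89.2 : 39.8 : 8.9 : 0.8.

44.8 : 100.0 : 89.2 : 39.8 : 8.9 : 0.8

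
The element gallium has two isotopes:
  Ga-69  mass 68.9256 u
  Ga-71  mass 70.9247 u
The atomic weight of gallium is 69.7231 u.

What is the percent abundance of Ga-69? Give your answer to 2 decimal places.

60.11%

Let x be the fractional abundance of Ga-69; then Ga-71 has abundance 1 − x.
68.9256·x + 70.9247·(1 − x) = 69.7231
(68.9256 − 70.9247)·x = 69.7231 − 70.9247
x = -1.2016 / -1.9991 = 0.60107 → 60.11% Ga-69, 39.89% Ga-71.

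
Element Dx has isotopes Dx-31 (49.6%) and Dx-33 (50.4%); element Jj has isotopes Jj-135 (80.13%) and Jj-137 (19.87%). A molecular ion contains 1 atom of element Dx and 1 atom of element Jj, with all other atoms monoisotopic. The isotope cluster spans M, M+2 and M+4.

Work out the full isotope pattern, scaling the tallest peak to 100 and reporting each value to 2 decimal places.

Element Dx pattern (n=1): 0.4960 : 0.5040
Element Jj pattern (n=1): 0.8013 : 0.1987
Convolve the two distributions (both contribute in 2-u steps):
  M: 0.4960×0.8013 = 0.397445
  M+2: 0.4960×0.1987 + 0.5040×0.8013 = 0.502410
  M+4: 0.5040×0.1987 = 0.100145
Scale to base peak (0.502410) = 100: 79.11 : 100.00 : 19.93

79.11 : 100.00 : 19.93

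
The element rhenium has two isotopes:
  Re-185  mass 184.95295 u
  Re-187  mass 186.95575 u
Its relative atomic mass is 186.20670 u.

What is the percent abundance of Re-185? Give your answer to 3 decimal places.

37.400%

Let x be the fractional abundance of Re-185; then Re-187 has abundance 1 − x.
184.95295·x + 186.95575·(1 − x) = 186.20670
(184.95295 − 186.95575)·x = 186.20670 − 186.95575
x = -0.74905 / -2.00280 = 0.37400 → 37.400% Re-185, 62.600% Re-187.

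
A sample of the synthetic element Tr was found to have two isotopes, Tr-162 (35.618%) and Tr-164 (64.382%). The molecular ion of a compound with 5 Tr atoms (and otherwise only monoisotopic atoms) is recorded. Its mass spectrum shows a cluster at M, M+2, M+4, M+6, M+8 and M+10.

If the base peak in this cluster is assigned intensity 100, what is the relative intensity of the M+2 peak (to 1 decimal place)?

(0.35618 + 0.64382)^5 gives M 0.0057, M+2 0.0518, M+4 0.1873, M+6 0.3386, M+8 0.3060, M+10 0.1106; the largest is M+6.
P(M+6) = C(5,3) × 0.35618^2 × 0.64382^3 = 10 × 0.12686419 × 0.26686609 = 0.338558 (base)
P(M+2) = C(5,1) × 0.35618^4 × 0.64382^1 = 5 × 0.01609452 × 0.64382 = 0.051810
Relative intensity = 0.051810 / 0.338558 × 100 = 15.3

15.3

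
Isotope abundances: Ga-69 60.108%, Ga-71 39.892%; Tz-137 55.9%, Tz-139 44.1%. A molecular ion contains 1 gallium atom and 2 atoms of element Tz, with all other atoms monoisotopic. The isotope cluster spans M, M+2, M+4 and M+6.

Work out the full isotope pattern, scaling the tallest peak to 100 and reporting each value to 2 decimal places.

Gallium pattern (n=1): 0.60108 : 0.39892
Element Tz pattern (n=2): 0.312481 : 0.493038 : 0.194481
Convolve the two distributions (both contribute in 2-u steps):
  M: 0.60108×0.312481 = 0.187826
  M+2: 0.60108×0.493038 + 0.39892×0.312481 = 0.421010
  M+4: 0.60108×0.194481 + 0.39892×0.493038 = 0.313581
  M+6: 0.39892×0.194481 = 0.077582
Scale to base peak (0.421010) = 100: 44.61 : 100.00 : 74.48 : 18.43

44.61 : 100.00 : 74.48 : 18.43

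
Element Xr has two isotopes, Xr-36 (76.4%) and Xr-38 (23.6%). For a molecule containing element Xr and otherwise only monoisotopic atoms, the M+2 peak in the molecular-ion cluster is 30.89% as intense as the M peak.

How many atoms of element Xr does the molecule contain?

1

The M+2/M ratio from n Xr atoms is n · q/p = n · 0.236/0.764.
n = 0.3089 × 0.764/0.236 = 1.00 ≈ 1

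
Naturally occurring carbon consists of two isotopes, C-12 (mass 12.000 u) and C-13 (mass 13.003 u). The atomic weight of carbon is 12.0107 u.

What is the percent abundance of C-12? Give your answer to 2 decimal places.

98.93%

With x = fraction of C-12 (so C-13 is 1 − x):
12.000·x + 13.003·(1 − x) = 12.0107
(12.000 − 13.003)·x = 12.0107 − 13.003
x = -0.9923 / -1.003 = 0.98933 → 98.93% C-12, 1.07% C-13.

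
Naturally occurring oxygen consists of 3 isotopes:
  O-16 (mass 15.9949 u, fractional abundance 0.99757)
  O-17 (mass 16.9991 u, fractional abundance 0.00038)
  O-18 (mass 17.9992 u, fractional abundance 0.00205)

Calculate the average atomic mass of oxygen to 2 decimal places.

Average mass = Σ (abundance × isotope mass) = 0.99757 × 15.9949 + 0.00038 × 16.9991 + 0.00205 × 17.9992
= 15.95603 + 0.00646 + 0.03690 = 15.99939 u

16.00 u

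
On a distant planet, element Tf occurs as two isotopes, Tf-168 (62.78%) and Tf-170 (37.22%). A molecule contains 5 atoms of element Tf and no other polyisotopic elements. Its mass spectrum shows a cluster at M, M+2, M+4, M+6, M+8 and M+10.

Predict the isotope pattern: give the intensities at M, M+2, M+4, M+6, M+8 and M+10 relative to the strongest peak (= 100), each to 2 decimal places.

Expanding (0.6278 + 0.3722)^5:
P(M) = 0.6278^5 = 0.097523
P(M+2) = 5 × 0.6278^4 × 0.3722^1 = 0.289089
P(M+4) = 10 × 0.6278^3 × 0.3722^2 = 0.342781
P(M+6) = 10 × 0.6278^2 × 0.3722^3 = 0.203222
P(M+8) = 5 × 0.6278^1 × 0.3722^4 = 0.060242
P(M+10) = 0.3722^5 = 0.007143
The M+4 peak is largest (0.342781); scaling to 100 gives 28.45 : 84.34 : 100.00 : 59.29 : 17.57 : 2.08.

28.45 : 84.34 : 100.00 : 59.29 : 17.57 : 2.08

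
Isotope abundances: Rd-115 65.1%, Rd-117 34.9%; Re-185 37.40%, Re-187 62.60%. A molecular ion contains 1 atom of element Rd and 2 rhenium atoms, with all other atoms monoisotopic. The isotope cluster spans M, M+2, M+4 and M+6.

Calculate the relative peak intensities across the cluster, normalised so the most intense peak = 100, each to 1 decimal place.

Element Rd pattern (n=1): 0.6510 : 0.3490
Rhenium pattern (n=2): 0.139876 : 0.468248 : 0.391876
Convolve the two distributions (both contribute in 2-u steps):
  M: 0.6510×0.139876 = 0.091059
  M+2: 0.6510×0.468248 + 0.3490×0.139876 = 0.353646
  M+4: 0.6510×0.391876 + 0.3490×0.468248 = 0.418530
  M+6: 0.3490×0.391876 = 0.136765
Scale to base peak (0.418530) = 100: 21.8 : 84.5 : 100.0 : 32.7

21.8 : 84.5 : 100.0 : 32.7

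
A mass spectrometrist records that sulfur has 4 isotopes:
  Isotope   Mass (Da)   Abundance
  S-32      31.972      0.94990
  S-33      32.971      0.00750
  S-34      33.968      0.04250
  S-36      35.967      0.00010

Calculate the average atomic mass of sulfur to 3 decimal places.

Ar = Σ fᵢ·mᵢ = 0.94990 × 31.972 + 0.00750 × 32.971 + 0.04250 × 33.968 + 0.00010 × 35.967
= 30.3702 + 0.2473 + 1.4436 + 0.0036 = 32.0647 Da

32.065 Da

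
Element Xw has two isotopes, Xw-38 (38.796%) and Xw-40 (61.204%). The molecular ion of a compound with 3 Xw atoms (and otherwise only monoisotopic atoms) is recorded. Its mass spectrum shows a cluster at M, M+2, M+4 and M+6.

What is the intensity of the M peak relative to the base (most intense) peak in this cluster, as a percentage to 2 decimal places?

13.39%

(0.38796 + 0.61204)^3 gives M 0.0584, M+2 0.2764, M+4 0.4360, M+6 0.2293; the largest is M+4.
P(M+4) = C(3,2) × 0.38796^1 × 0.61204^2 = 3 × 0.38796 × 0.37459296 = 0.435981 (base)
P(M) = C(3,0) × 0.38796^3 × 0.61204^0 = 1 × 0.05839301 × 1.0000 = 0.058393
Relative intensity = 0.058393 / 0.435981 × 100 = 13.39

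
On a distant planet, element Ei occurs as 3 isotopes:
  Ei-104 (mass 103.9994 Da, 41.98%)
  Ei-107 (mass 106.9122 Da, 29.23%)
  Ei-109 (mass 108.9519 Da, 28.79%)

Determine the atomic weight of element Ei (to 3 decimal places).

106.277 Da

Ar = Σ fᵢ·mᵢ = 0.4198 × 103.9994 + 0.2923 × 106.9122 + 0.2879 × 108.9519
= 43.65895 + 31.25044 + 31.36725 = 106.27664 Da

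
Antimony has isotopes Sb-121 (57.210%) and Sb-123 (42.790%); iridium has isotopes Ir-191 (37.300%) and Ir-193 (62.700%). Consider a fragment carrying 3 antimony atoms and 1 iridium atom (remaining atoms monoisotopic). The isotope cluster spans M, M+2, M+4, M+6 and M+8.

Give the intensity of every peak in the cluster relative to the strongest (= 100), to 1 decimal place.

Antimony pattern (n=3): 0.18724742 : 0.42015297 : 0.3142518 : 0.07834781
Iridium pattern (n=1): 0.3730 : 0.6270
Convolve the two distributions (both contribute in 2-u steps):
  M: 0.18724742×0.3730 = 0.069843
  M+2: 0.18724742×0.6270 + 0.42015297×0.3730 = 0.274121
  M+4: 0.42015297×0.6270 + 0.3142518×0.3730 = 0.380652
  M+6: 0.3142518×0.6270 + 0.07834781×0.3730 = 0.226260
  M+8: 0.07834781×0.6270 = 0.049124
Scale to base peak (0.380652) = 100: 18.3 : 72.0 : 100.0 : 59.4 : 12.9

18.3 : 72.0 : 100.0 : 59.4 : 12.9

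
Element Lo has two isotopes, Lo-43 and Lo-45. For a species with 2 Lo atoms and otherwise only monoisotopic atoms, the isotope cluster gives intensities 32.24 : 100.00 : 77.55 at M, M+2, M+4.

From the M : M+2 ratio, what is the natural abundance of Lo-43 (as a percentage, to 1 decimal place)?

If p is the fraction of Lo that is Lo-43, then I(M+2)/I(M) = [C(2,1)·p^1·(1−p)] / p^2 = 2·(1−p)/p = 100.00/32.24 = 3.1017
(1−p)/p = 3.1017/2 = 1.5509  ⇒  p = 1/(1 + 1.5509) = 0.3920
Lo-43: 39.2%, Lo-45: 60.8%.

39.2%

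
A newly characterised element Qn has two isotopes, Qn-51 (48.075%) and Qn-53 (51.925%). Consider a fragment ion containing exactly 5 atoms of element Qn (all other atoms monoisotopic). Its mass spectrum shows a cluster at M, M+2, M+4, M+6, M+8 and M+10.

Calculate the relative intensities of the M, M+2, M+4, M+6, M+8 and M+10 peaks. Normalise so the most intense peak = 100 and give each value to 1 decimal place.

Expanding (0.48075 + 0.51925)^5:
P(M) = 0.48075^5 = 0.025680
P(M+2) = 5 × 0.48075^4 × 0.51925^1 = 0.138683
P(M+4) = 10 × 0.48075^3 × 0.51925^2 = 0.299579
P(M+6) = 10 × 0.48075^2 × 0.51925^3 = 0.323570
P(M+8) = 5 × 0.48075^1 × 0.51925^4 = 0.174741
P(M+10) = 0.51925^5 = 0.037747
The M+6 peak is largest (0.323570); scaling to 100 gives 7.9 : 42.9 : 92.6 : 100.0 : 54.0 : 11.7.

7.9 : 42.9 : 92.6 : 100.0 : 54.0 : 11.7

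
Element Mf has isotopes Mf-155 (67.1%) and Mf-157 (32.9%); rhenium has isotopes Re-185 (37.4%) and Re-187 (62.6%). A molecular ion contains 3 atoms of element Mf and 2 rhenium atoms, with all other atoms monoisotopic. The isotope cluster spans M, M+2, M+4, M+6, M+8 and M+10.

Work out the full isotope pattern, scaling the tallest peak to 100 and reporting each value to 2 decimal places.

Element Mf pattern (n=3): 0.30211171 : 0.44438787 : 0.21788913 : 0.03561129
Rhenium pattern (n=2): 0.139876 : 0.468248 : 0.391876
Convolve the two distributions (both contribute in 2-u steps):
  M: 0.30211171×0.139876 = 0.042258
  M+2: 0.30211171×0.468248 + 0.44438787×0.139876 = 0.203622
  M+4: 0.30211171×0.391876 + 0.44438787×0.468248 + 0.21788913×0.139876 = 0.356952
  M+6: 0.44438787×0.391876 + 0.21788913×0.468248 + 0.03561129×0.139876 = 0.281152
  M+8: 0.21788913×0.391876 + 0.03561129×0.468248 = 0.102060
  M+10: 0.03561129×0.391876 = 0.013955
Scale to base peak (0.356952) = 100: 11.84 : 57.04 : 100.00 : 78.76 : 28.59 : 3.91

11.84 : 57.04 : 100.00 : 78.76 : 28.59 : 3.91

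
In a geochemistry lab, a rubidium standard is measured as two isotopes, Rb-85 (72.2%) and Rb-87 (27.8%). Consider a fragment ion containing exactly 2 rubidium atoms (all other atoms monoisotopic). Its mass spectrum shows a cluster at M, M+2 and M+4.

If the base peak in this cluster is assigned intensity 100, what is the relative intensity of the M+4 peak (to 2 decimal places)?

14.83

Term probabilities: M 0.5213, M+2 0.4014, M+4 0.0773. Base peak = M.
P(M) = C(2,0) × 0.722^2 × 0.278^0 = 1 × 0.521284 × 1.0000 = 0.521284 (base)
P(M+4) = C(2,2) × 0.722^0 × 0.278^2 = 1 × 1.0000 × 0.077284 = 0.077284
Relative intensity = 0.077284 / 0.521284 × 100 = 14.83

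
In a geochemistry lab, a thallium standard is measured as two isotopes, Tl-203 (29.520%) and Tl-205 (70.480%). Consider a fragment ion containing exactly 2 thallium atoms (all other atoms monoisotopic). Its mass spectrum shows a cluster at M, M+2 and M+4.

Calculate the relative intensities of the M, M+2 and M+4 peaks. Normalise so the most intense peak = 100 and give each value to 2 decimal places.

The 2 Tl atoms are independent, so intensities follow the terms of (0.29520 + 0.70480)^2.
P(M) = 0.29520^2 = 0.087143
P(M+2) = 2 × 0.29520^1 × 0.70480^1 = 0.416114
P(M+4) = 0.70480^2 = 0.496743
The M+4 peak is largest (0.496743); scaling to 100 gives 17.54 : 83.77 : 100.00.

17.54 : 83.77 : 100.00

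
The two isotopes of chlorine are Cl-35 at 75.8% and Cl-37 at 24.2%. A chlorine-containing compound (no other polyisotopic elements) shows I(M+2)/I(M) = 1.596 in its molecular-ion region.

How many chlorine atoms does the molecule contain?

5

With n Cl atoms, P(M+2)/P(M) = C(n,1)·p^(n−1)q / p^n = n·q/p = n · 0.242/0.758.
n = 1.596 × 0.758/0.242 = 5.00 ≈ 5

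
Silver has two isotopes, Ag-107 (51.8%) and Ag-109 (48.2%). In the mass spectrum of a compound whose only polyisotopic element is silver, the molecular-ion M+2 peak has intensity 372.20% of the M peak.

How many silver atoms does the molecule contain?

4

For n independent Ag atoms, I(M+2)/I(M) = n · (abundance Ag-109) / (abundance Ag-107) = n · 0.482/0.518.
n = 3.7220 × 0.518/0.482 = 4.00 ≈ 4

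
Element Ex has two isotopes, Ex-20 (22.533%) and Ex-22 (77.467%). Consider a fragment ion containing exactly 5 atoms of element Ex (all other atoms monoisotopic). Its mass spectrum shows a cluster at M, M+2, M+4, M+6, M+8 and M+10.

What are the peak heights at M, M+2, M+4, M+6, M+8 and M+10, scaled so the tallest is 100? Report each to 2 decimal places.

Expanding (0.22533 + 0.77467)^5:
P(M) = 0.22533^5 = 0.000581
P(M+2) = 5 × 0.22533^4 × 0.77467^1 = 0.009985
P(M+4) = 10 × 0.22533^3 × 0.77467^2 = 0.068658
P(M+6) = 10 × 0.22533^2 × 0.77467^3 = 0.236041
P(M+8) = 5 × 0.22533^1 × 0.77467^4 = 0.405748
P(M+10) = 0.77467^5 = 0.278987
The M+8 peak is largest (0.405748); scaling to 100 gives 0.14 : 2.46 : 16.92 : 58.17 : 100.00 : 68.76.

0.14 : 2.46 : 16.92 : 58.17 : 100.00 : 68.76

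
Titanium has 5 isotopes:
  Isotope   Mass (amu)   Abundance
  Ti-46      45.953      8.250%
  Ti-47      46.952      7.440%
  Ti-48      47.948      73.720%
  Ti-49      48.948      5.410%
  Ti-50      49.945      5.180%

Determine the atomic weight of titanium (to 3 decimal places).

The abundance-weighted mean is 0.08250 × 45.953 + 0.07440 × 46.952 + 0.73720 × 47.948 + 0.05410 × 48.948 + 0.05180 × 49.945
= 3.7911 + 3.4932 + 35.3473 + 2.6481 + 2.5872 = 47.8669 amu

47.867 amu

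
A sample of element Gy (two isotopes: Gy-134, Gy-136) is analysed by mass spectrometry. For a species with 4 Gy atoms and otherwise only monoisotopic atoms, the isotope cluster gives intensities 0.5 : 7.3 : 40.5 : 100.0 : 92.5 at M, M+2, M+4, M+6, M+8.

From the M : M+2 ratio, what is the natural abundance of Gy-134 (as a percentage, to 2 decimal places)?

21.51%

If p is the fraction of Gy that is Gy-134, then I(M+2)/I(M) = [C(4,1)·p^3·(1−p)] / p^4 = 4·(1−p)/p = 7.3/0.5 = 14.6000
(1−p)/p = 14.6000/4 = 3.6500  ⇒  p = 1/(1 + 3.6500) = 0.2151
Gy-134: 21.51%, Gy-136: 78.49%.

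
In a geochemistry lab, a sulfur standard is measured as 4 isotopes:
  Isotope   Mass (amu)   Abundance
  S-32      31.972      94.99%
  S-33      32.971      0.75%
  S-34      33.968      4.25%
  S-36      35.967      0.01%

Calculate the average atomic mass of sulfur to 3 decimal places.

32.065 amu

Ar = Σ fᵢ·mᵢ = 0.9499 × 31.972 + 0.0075 × 32.971 + 0.0425 × 33.968 + 0.0001 × 35.967
= 30.3702 + 0.2473 + 1.4436 + 0.0036 = 32.0647 amu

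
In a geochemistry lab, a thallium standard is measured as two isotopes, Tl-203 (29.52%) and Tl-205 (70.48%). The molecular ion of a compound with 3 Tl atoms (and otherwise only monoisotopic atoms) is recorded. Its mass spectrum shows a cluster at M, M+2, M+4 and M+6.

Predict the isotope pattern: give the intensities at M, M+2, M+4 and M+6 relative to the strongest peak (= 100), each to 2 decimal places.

5.85 : 41.88 : 100.00 : 79.58

The 3 Tl atoms are independent, so intensities follow the terms of (0.2952 + 0.7048)^3.
P(M) = 0.2952^3 = 0.025725
P(M+2) = 3 × 0.2952^2 × 0.7048^1 = 0.184255
P(M+4) = 3 × 0.2952^1 × 0.7048^2 = 0.439916
P(M+6) = 0.7048^3 = 0.350104
The M+4 peak is largest (0.439916); scaling to 100 gives 5.85 : 41.88 : 100.00 : 79.58.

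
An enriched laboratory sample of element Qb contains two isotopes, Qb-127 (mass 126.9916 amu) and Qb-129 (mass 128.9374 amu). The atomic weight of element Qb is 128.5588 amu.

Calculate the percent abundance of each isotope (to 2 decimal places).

Qb-127: 19.46%, Qb-129: 80.54%

Writing the weighted mean with unknown fraction x of Qb-127:
126.9916·x + 128.9374·(1 − x) = 128.5588
(126.9916 − 128.9374)·x = 128.5588 − 128.9374
x = -0.3786 / -1.9458 = 0.19457 → 19.46% Qb-127, 80.54% Qb-129.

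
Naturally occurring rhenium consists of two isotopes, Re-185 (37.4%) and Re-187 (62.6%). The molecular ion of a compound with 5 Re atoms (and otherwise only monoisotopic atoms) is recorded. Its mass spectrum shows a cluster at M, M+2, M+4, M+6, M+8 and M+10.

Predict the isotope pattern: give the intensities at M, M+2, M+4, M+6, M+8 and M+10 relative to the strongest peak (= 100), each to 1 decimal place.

2.1 : 17.8 : 59.7 : 100.0 : 83.7 : 28.0

The 5 Re atoms are independent, so intensities follow the terms of (0.374 + 0.626)^5.
P(M) = 0.374^5 = 0.007317
P(M+2) = 5 × 0.374^4 × 0.626^1 = 0.061239
P(M+4) = 10 × 0.374^3 × 0.626^2 = 0.205005
P(M+6) = 10 × 0.374^2 × 0.626^3 = 0.343136
P(M+8) = 5 × 0.374^1 × 0.626^4 = 0.287170
P(M+10) = 0.626^5 = 0.096133
The M+6 peak is largest (0.343136); scaling to 100 gives 2.1 : 17.8 : 59.7 : 100.0 : 83.7 : 28.0.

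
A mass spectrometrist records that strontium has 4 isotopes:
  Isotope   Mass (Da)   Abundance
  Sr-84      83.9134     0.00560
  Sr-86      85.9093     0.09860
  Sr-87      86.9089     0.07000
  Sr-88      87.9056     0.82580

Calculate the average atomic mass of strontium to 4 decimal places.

Weight each isotope mass by its fractional abundance: 0.00560 × 83.9134 + 0.09860 × 85.9093 + 0.07000 × 86.9089 + 0.82580 × 87.9056
= 0.46992 + 8.47066 + 6.08362 + 72.59244 = 87.61664 Da

87.6166 Da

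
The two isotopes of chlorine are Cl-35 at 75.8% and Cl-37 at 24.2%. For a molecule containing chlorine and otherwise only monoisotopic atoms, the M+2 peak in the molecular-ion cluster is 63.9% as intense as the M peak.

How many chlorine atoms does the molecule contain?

The M+2/M ratio from n Cl atoms is n · q/p = n · 0.242/0.758.
n = 0.639 × 0.758/0.242 = 2.00 ≈ 2

2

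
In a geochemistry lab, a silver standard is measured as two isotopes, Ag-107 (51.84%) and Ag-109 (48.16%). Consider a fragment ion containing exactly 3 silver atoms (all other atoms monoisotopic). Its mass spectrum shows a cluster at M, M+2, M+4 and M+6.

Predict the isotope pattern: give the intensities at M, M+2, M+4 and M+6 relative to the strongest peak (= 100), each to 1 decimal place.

35.9 : 100.0 : 92.9 : 28.8

Expanding (0.5184 + 0.4816)^3:
P(M) = 0.5184^3 = 0.139314
P(M+2) = 3 × 0.5184^2 × 0.4816^1 = 0.388273
P(M+4) = 3 × 0.5184^1 × 0.4816^2 = 0.360711
P(M+6) = 0.4816^3 = 0.111702
The M+2 peak is largest (0.388273); scaling to 100 gives 35.9 : 100.0 : 92.9 : 28.8.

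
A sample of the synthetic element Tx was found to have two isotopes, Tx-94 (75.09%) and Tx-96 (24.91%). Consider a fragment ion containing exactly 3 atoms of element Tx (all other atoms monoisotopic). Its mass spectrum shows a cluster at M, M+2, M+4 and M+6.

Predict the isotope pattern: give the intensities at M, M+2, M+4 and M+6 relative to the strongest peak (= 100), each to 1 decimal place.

Each Tx atom is independently Tx-94 (p = 0.7509) or Tx-96 (q = 0.2491); the cluster is the binomial expansion (p + q)^3.
P(M) = 0.7509^3 = 0.423396
P(M+2) = 3 × 0.7509^2 × 0.2491^1 = 0.421366
P(M+4) = 3 × 0.7509^1 × 0.2491^2 = 0.139782
P(M+6) = 0.2491^3 = 0.015457
The M peak is largest (0.423396); scaling to 100 gives 100.0 : 99.5 : 33.0 : 3.7.

100.0 : 99.5 : 33.0 : 3.7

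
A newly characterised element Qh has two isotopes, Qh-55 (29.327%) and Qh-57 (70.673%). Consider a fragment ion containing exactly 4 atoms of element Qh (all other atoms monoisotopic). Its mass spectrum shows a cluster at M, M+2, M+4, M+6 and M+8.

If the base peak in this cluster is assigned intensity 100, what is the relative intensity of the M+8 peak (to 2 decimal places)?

60.25

(0.29327 + 0.70673)^4 gives M 0.0074, M+2 0.0713, M+4 0.2577, M+6 0.4141, M+8 0.2495; the largest is M+6.
P(M+6) = C(4,3) × 0.29327^1 × 0.70673^3 = 4 × 0.29327 × 0.35298852 = 0.414084 (base)
P(M+8) = C(4,4) × 0.29327^0 × 0.70673^4 = 1 × 1.0000 × 0.24946758 = 0.249468
Relative intensity = 0.249468 / 0.414084 × 100 = 60.25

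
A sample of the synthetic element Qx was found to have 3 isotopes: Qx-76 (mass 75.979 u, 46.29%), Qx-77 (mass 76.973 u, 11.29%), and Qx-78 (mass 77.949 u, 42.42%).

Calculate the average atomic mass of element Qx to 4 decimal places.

The abundance-weighted mean is 0.4629 × 75.979 + 0.1129 × 76.973 + 0.4242 × 77.949
= 35.17068 + 8.69025 + 33.06597 = 76.92690 u

76.9269 u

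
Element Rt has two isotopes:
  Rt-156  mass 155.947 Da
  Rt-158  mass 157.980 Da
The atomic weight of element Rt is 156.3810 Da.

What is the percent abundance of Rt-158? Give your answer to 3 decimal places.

Writing the weighted mean with unknown fraction x of Rt-156:
155.947·x + 157.980·(1 − x) = 156.3810
(155.947 − 157.980)·x = 156.3810 − 157.980
x = -1.5990 / -2.033 = 0.78652 → 78.652% Rt-156, 21.348% Rt-158.

21.348%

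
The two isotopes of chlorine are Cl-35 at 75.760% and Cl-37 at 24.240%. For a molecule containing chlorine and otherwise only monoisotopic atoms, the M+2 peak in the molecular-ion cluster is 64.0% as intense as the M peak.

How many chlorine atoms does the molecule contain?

With n Cl atoms, P(M+2)/P(M) = C(n,1)·p^(n−1)q / p^n = n·q/p = n · 0.24240/0.75760.
n = 0.640 × 0.75760/0.24240 = 2.00 ≈ 2

2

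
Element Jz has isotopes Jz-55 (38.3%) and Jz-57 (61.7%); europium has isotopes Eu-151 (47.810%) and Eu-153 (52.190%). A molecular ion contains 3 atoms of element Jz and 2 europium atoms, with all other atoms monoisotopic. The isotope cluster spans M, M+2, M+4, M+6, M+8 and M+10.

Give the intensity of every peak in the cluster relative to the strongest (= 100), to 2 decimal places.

3.71 : 26.05 : 72.50 : 100.00 : 68.33 : 18.49

Element Jz pattern (n=3): 0.05618189 : 0.27152134 : 0.43741166 : 0.23488511
Europium pattern (n=2): 0.22857961 : 0.49904078 : 0.27237961
Convolve the two distributions (both contribute in 2-u steps):
  M: 0.05618189×0.22857961 = 0.012842
  M+2: 0.05618189×0.49904078 + 0.27152134×0.22857961 = 0.090101
  M+4: 0.05618189×0.27237961 + 0.27152134×0.49904078 + 0.43741166×0.22857961 = 0.250786
  M+6: 0.27152134×0.27237961 + 0.43741166×0.49904078 + 0.23488511×0.22857961 = 0.345933
  M+8: 0.43741166×0.27237961 + 0.23488511×0.49904078 = 0.236359
  M+10: 0.23488511×0.27237961 = 0.063978
Scale to base peak (0.345933) = 100: 3.71 : 26.05 : 72.50 : 100.00 : 68.33 : 18.49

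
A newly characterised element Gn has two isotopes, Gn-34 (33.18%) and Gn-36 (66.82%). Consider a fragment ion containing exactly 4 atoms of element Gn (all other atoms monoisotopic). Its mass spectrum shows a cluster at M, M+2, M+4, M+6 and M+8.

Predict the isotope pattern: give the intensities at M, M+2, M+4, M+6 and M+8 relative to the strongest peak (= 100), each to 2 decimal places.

Expanding (0.3318 + 0.6682)^4:
P(M) = 0.3318^4 = 0.012120
P(M+2) = 4 × 0.3318^3 × 0.6682^1 = 0.097633
P(M+4) = 6 × 0.3318^2 × 0.6682^2 = 0.294929
P(M+6) = 4 × 0.3318^1 × 0.6682^3 = 0.395964
P(M+8) = 0.6682^4 = 0.199354
The M+6 peak is largest (0.395964); scaling to 100 gives 3.06 : 24.66 : 74.48 : 100.00 : 50.35.

3.06 : 24.66 : 74.48 : 100.00 : 50.35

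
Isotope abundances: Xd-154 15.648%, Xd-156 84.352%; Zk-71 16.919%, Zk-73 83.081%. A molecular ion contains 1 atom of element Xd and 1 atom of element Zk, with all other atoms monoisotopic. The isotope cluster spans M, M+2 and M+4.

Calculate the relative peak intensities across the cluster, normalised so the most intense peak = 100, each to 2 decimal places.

Element Xd pattern (n=1): 0.15648 : 0.84352
Element Zk pattern (n=1): 0.16919 : 0.83081
Convolve the two distributions (both contribute in 2-u steps):
  M: 0.15648×0.16919 = 0.026475
  M+2: 0.15648×0.83081 + 0.84352×0.16919 = 0.272720
  M+4: 0.84352×0.83081 = 0.700805
Scale to base peak (0.700805) = 100: 3.78 : 38.92 : 100.00

3.78 : 38.92 : 100.00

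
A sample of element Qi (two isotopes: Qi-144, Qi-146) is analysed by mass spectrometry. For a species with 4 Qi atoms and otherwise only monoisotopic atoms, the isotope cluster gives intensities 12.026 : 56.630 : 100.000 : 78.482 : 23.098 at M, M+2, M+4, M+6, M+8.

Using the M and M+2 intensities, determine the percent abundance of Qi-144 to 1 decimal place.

45.9%

If p is the fraction of Qi that is Qi-144, then I(M+2)/I(M) = [C(4,1)·p^3·(1−p)] / p^4 = 4·(1−p)/p = 56.630/12.026 = 4.7090
(1−p)/p = 4.7090/4 = 1.1772  ⇒  p = 1/(1 + 1.1772) = 0.4593
Qi-144: 45.9%, Qi-146: 54.1%.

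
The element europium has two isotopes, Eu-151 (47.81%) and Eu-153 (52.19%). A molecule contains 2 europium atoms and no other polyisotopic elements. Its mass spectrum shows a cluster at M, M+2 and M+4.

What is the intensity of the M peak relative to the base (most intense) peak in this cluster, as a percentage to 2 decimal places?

Term probabilities: M 0.2286, M+2 0.4990, M+4 0.2724. Base peak = M+2.
P(M+2) = C(2,1) × 0.4781^1 × 0.5219^1 = 2 × 0.4781 × 0.5219 = 0.499041 (base)
P(M) = C(2,0) × 0.4781^2 × 0.5219^0 = 1 × 0.22857961 × 1.0000 = 0.228580
Relative intensity = 0.228580 / 0.499041 × 100 = 45.80

45.80%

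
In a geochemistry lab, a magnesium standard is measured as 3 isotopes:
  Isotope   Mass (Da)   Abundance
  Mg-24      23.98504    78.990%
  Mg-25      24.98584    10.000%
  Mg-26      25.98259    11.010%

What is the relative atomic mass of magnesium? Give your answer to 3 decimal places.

24.305 Da

The abundance-weighted mean is 0.78990 × 23.98504 + 0.10000 × 24.98584 + 0.11010 × 25.98259
= 18.945783 + 2.498584 + 2.860683 = 24.305050 Da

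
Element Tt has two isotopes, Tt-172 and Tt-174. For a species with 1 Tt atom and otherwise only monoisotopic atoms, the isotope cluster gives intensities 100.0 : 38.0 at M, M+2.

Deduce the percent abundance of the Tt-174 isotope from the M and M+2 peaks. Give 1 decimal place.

Write p for the Tt-172 fraction. I(M+2)/I(M) = [C(1,1)·p^0·(1−p)] / p^1 = 1·(1−p)/p = 38.0/100.0 = 0.3800
(1−p)/p = 0.3800/1 = 0.3800  ⇒  p = 1/(1 + 0.3800) = 0.7246
Tt-172: 72.5%, Tt-174: 27.5%.

27.5%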